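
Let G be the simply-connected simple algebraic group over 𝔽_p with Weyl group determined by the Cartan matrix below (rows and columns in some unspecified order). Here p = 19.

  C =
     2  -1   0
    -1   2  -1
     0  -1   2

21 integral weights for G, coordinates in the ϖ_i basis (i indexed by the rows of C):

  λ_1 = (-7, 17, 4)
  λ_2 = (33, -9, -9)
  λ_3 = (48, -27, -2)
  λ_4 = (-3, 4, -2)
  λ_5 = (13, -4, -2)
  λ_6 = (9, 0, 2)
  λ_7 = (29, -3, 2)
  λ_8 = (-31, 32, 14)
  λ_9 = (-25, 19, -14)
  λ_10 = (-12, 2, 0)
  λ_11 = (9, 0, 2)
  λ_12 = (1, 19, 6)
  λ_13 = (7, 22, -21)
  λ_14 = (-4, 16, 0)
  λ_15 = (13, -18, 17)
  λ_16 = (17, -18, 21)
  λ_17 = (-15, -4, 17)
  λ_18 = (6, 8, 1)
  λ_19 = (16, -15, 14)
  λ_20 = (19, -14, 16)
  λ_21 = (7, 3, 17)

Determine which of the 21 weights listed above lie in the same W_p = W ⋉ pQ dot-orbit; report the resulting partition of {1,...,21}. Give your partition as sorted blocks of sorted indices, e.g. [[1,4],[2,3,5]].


Root system A_3: the 3×3 matrix C matches after relabeling.

Each λ_j+ρ reduced to Ā_19; 3-tuples below use C's row order:

  λ_1+ρ ↦ (2, 12, 1)
  λ_2+ρ ↦ (3, 1, 7)
  λ_3+ρ ↦ (3, 1, 7)
  λ_4+ρ ↦ (2, 2, 1)
  λ_5+ρ ↦ (10, 1, 3)
  λ_6+ρ ↦ (10, 1, 3)
  λ_7+ρ ↦ (7, 9, 2)
  λ_8+ρ ↦ (10, 1, 3)
  λ_9+ρ ↦ (2, 12, 1)
  λ_10+ρ ↦ (3, 1, 7)
  λ_11+ρ ↦ (10, 1, 3)
  λ_12+ρ ↦ (7, 9, 2)
  λ_13+ρ ↦ (3, 1, 7)
  λ_14+ρ ↦ (3, 14, 1)
  λ_15+ρ ↦ (3, 14, 1)
  λ_16+ρ ↦ (3, 14, 1)
  λ_17+ρ ↦ (3, 14, 1)
  λ_18+ρ ↦ (7, 9, 2)
  λ_19+ρ ↦ (3, 14, 1)
  λ_20+ρ ↦ (2, 12, 1)
  λ_21+ρ ↦ (3, 1, 7)

6 distinct reps among the 21 weights ⇒ 6 W_19-linkage classes:

[[1, 9, 20], [2, 3, 10, 13, 21], [4], [5, 6, 8, 11], [7, 12, 18], [14, 15, 16, 17, 19]]


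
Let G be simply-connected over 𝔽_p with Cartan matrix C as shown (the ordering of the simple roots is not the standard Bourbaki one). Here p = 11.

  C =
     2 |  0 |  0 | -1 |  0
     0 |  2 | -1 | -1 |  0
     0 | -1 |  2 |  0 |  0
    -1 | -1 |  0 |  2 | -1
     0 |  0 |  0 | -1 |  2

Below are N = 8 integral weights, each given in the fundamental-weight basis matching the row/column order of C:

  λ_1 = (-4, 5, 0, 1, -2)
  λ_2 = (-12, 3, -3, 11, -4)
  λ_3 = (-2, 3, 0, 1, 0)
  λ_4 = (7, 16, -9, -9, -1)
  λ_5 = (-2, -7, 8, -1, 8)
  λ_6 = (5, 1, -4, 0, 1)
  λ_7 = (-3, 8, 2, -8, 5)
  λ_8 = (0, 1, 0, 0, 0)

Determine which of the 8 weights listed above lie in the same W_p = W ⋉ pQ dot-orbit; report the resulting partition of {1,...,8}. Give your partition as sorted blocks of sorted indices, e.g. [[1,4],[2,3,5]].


Dynkin diagram of C (from the 8 off-diagonal −1 entries): D_5.

Alcove-folded reps (p=11, 8 weights, presented ϖ-order):

  λ_1 → (1, 2, 1, 1, 1)
  λ_2 → (6, 0, 2, 0, 2)
  λ_3 → (1, 2, 1, 1, 1)
  λ_4 → (6, 0, 2, 0, 2)
  λ_5 → (6, 0, 2, 0, 2)
  λ_6 → (6, 0, 2, 0, 2)
  λ_7 → (6, 0, 2, 0, 2)
  λ_8 → (1, 2, 1, 1, 1)

Linkage partition of the 8 weights (2 classes, p=11):

[[1, 3, 8], [2, 4, 5, 6, 7]]


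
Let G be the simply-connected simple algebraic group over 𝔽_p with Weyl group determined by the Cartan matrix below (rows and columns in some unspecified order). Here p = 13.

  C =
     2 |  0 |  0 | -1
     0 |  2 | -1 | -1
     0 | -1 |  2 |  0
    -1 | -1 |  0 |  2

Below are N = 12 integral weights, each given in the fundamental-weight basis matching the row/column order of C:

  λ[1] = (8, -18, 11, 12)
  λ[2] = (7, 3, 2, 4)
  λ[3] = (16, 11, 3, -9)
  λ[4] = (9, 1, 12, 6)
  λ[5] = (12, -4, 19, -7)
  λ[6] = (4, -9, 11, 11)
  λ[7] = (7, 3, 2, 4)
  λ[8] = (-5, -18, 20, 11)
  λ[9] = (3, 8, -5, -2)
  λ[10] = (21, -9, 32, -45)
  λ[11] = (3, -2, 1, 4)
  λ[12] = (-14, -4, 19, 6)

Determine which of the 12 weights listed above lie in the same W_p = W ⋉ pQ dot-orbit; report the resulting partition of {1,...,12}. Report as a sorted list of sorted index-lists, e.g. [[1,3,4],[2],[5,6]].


Cartan matrix: type A_4 (|W|=120); un-permuting the 4 rows.

Alcove-folded reps (p=13, 12 weights, presented ϖ-order):

  1: (4, 4, 4, 0)
  2: (1, 0, 4, 5)
  3: (3, 4, 4, 1)
  4: (3, 2, 0, 4)
  5: (3, 2, 0, 4)
  6: (3, 4, 4, 1)
  7: (1, 0, 4, 5)
  8: (3, 4, 4, 1)
  9: (3, 4, 4, 1)
  10: (1, 0, 4, 5)
  11: (4, 1, 1, 4)
  12: (3, 2, 0, 4)

Linkage partition of the 12 weights (5 classes, p=13):

[[1], [2, 7, 10], [3, 6, 8, 9], [4, 5, 12], [11]]


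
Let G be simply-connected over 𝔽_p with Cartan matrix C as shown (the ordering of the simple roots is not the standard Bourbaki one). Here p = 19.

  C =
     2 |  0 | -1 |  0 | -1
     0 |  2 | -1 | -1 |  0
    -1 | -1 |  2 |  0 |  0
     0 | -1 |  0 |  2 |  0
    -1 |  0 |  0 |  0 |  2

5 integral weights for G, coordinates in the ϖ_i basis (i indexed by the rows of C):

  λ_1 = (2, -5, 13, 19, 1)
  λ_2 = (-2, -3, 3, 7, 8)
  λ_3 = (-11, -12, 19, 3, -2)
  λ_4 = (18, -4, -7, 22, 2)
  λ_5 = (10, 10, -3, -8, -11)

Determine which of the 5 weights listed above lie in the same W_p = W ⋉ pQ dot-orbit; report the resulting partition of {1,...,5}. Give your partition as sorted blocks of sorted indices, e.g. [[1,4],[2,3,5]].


C ↔ A_5 under row/col permutation; |W(A_5)| = 720.

W_19-reps of the 5 weights in Ā_19 (same 5-coord order as C):

  λ_1+ρ ↦ (10, 3, 1, 0, 3) · λ_2+ρ ↦ (1, 2, 1, 6, 8) · λ_3+ρ ↦ (1, 2, 1, 6, 8) · λ_4+ρ ↦ (3, 2, 1, 3, 10) · λ_5+ρ ↦ (1, 2, 1, 6, 8)

Partition of {1..5} into 3 W_19-dot-orbits:

[[1], [2, 3, 5], [4]]


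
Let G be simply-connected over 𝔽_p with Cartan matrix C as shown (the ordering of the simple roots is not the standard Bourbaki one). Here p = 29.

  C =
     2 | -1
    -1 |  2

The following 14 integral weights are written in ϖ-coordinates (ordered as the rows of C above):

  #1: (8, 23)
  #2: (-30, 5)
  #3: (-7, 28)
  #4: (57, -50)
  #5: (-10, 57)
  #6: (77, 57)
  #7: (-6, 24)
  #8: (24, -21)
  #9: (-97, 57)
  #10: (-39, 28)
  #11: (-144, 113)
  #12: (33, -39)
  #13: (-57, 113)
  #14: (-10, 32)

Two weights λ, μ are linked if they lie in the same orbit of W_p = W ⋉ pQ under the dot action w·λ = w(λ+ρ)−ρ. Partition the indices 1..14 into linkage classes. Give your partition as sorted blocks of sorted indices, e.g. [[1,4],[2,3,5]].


Cartan matrix: type A_2 (|W|=6); un-permuting the 2 rows.

Ā_29 reps of the 14 weights (A_2, coords as presented):

    λ_1+ρ ↦ (5, 20)
    λ_2+ρ ↦ (6, 23)
    λ_3+ρ ↦ (6, 23)
    λ_4+ρ ↦ (20, 0)
    λ_5+ρ ↦ (20, 0)
    λ_6+ρ ↦ (20, 0)
    λ_7+ρ ↦ (5, 20)
    λ_8+ρ ↦ (5, 20)
    λ_9+ρ ↦ (20, 0)
    λ_10+ρ ↦ (20, 0)
    λ_11+ρ ↦ (0, 2)
    λ_12+ρ ↦ (5, 20)
    λ_13+ρ ↦ (0, 2)
    λ_14+ρ ↦ (5, 20)

Grouping the 14 weights by Ā_29-representative: 4 linkage classes.

[[1, 7, 8, 12, 14], [2, 3], [4, 5, 6, 9, 10], [11, 13]]


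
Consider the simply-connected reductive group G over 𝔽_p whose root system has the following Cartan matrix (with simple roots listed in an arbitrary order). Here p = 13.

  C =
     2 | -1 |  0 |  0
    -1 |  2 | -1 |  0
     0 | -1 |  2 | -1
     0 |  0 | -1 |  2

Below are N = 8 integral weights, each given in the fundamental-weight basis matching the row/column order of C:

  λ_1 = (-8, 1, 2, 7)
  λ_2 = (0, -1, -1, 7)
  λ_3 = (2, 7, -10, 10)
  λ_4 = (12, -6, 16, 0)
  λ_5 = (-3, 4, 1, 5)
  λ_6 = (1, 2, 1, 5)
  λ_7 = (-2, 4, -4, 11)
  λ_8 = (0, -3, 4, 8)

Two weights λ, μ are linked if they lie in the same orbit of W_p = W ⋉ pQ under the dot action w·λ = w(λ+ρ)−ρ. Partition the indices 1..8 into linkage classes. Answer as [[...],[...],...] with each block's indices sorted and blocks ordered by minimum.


Cartan matrix: type A_4 (|W|=120); un-permuting the 4 rows.

Folding the 8 weights λ_j+ρ into Ā_13 (reps in the given 4-coord order):

  [1] (2, 3, 2, 6) · [2] (1, 0, 0, 8) · [3] (2, 1, 8, 2) · [4] (1, 0, 0, 8) · [5] (2, 3, 2, 6) · [6] (2, 3, 2, 6) · [7] (0, 1, 3, 8) · [8] (0, 1, 3, 8)

These 8 weights hit 4 W_13-dot-orbits; sizes (3, 2, 1, 2):

[[1, 5, 6], [2, 4], [3], [7, 8]]


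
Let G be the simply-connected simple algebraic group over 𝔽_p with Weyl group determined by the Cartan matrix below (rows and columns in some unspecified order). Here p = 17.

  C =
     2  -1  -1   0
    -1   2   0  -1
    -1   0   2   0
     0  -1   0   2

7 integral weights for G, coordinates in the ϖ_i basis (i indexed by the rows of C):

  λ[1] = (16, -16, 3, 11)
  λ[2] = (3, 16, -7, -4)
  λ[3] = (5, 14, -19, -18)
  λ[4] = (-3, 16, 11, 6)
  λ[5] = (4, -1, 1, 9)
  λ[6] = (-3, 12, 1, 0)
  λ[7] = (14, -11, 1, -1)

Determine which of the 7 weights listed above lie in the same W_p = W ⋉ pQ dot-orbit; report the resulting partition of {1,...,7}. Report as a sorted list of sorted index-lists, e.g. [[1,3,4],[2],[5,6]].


A_4 Cartan matrix, 4 simple roots permuted; ρ=(1,1,1,1).

Ā_17 reps of the 7 weights (A_4, coords as presented):

  1: (2, 11, 0, 1);  2: (2, 11, 0, 1);  3: (2, 11, 0, 1);  4: (5, 0, 2, 10);  5: (5, 0, 2, 10);  6: (2, 11, 0, 1);  7: (5, 0, 2, 10)

The 7 indices split into 2 linkage classes (same alcove rep ⇔ same W_17-dot-orbit):

[[1, 2, 3, 6], [4, 5, 7]]


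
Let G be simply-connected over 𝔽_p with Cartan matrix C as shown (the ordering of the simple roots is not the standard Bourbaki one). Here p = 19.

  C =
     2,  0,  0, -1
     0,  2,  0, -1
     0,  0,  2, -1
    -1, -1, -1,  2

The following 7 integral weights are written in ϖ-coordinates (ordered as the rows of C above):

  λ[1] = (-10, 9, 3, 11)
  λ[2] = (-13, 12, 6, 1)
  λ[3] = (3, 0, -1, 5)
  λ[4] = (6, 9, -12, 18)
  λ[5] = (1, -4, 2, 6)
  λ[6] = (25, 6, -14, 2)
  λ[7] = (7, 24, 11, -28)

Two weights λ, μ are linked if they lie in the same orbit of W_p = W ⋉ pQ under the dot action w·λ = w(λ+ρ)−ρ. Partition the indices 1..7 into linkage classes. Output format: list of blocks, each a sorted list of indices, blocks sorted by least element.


Root system D_4: the 4×4 matrix C matches after relabeling.

W_19-reps of the 7 weights in Ā_19 (same 4-coord order as C):

  1: (2, 3, 3, 4);  2: (2, 3, 3, 4);  3: (4, 1, 0, 6);  4: (4, 1, 0, 6);  5: (2, 3, 3, 4);  6: (2, 3, 3, 4);  7: (4, 1, 0, 6)

2 distinct reps among the 7 weights ⇒ 2 W_19-linkage classes:

[[1, 2, 5, 6], [3, 4, 7]]


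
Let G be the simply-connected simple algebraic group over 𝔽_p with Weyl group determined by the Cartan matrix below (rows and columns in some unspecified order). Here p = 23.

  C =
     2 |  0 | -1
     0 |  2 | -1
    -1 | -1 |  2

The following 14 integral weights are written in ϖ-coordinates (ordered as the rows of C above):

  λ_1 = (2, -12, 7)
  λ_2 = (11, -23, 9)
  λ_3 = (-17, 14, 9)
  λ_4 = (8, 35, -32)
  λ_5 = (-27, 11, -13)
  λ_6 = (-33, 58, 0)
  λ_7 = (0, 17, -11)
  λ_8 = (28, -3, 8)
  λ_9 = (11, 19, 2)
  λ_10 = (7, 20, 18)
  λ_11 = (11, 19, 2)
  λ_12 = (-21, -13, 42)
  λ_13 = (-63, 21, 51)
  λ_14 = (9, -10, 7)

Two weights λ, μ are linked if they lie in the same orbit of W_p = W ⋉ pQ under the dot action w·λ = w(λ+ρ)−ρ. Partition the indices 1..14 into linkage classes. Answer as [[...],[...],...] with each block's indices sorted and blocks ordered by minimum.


Type A_3, rank 3, |W|=24; reorder rows/cols to standard.

λ_j+ρ reflected into Ā_23 (⟨·,θ^∨⟩≤23); 3-tuples as given:

  1: (0, 8, 3);  2: (0, 10, 12);  3: (8, 7, 6);  4: (9, 8, 1);  5: (0, 8, 3);  6: (9, 8, 1);  7: (9, 8, 1);  8: (8, 7, 6);  9: (0, 8, 3);  10: (15, 2, 2);  11: (0, 8, 3);  12: (0, 8, 3);  13: (7, 1, 5);  14: (9, 8, 1)

Linkage partition of the 14 weights (6 classes, p=23):

[[1, 5, 9, 11, 12], [2], [3, 8], [4, 6, 7, 14], [10], [13]]


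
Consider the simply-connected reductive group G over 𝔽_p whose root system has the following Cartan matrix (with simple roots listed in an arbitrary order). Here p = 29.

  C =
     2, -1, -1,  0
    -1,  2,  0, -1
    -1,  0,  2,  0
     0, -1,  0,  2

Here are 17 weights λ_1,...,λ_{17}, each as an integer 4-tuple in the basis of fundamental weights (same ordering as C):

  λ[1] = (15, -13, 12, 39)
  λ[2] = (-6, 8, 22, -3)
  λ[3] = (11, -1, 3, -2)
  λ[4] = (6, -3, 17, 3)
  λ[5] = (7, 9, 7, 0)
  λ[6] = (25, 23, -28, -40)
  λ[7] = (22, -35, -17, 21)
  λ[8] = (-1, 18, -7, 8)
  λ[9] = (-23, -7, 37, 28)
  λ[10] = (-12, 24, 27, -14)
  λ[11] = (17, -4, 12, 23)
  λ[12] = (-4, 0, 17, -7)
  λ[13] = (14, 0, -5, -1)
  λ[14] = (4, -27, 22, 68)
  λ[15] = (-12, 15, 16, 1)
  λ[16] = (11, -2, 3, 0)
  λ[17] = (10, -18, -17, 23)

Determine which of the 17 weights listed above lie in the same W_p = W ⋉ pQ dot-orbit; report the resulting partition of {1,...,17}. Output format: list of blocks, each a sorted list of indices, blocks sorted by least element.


Root system A_4: the 4×4 matrix C matches after relabeling.

λ_j+ρ reflected into Ā_29 (⟨·,θ^∨⟩≤29); 4-tuples as given:

    λ_1 → (11, 1, 4, 0)
    λ_2 → (5, 2, 18, 2)
    λ_3 → (11, 1, 4, 0)
    λ_4 → (5, 2, 18, 2)
    λ_5 → (8, 10, 8, 1)
    λ_6 → (5, 1, 10, 2)
    λ_7 → (11, 5, 6, 2)
    λ_8 → (6, 13, 0, 9)
    λ_9 → (6, 13, 0, 9)
    λ_10 → (11, 1, 4, 0)
    λ_11 → (5, 1, 10, 2)
    λ_12 → (5, 1, 10, 2)
    λ_13 → (11, 1, 4, 0)
    λ_14 → (5, 1, 10, 2)
    λ_15 → (11, 5, 6, 2)
    λ_16 → (11, 1, 4, 0)
    λ_17 → (11, 5, 6, 2)

The 17 indices split into 6 linkage classes (same alcove rep ⇔ same W_29-dot-orbit):

[[1, 3, 10, 13, 16], [2, 4], [5], [6, 11, 12, 14], [7, 15, 17], [8, 9]]


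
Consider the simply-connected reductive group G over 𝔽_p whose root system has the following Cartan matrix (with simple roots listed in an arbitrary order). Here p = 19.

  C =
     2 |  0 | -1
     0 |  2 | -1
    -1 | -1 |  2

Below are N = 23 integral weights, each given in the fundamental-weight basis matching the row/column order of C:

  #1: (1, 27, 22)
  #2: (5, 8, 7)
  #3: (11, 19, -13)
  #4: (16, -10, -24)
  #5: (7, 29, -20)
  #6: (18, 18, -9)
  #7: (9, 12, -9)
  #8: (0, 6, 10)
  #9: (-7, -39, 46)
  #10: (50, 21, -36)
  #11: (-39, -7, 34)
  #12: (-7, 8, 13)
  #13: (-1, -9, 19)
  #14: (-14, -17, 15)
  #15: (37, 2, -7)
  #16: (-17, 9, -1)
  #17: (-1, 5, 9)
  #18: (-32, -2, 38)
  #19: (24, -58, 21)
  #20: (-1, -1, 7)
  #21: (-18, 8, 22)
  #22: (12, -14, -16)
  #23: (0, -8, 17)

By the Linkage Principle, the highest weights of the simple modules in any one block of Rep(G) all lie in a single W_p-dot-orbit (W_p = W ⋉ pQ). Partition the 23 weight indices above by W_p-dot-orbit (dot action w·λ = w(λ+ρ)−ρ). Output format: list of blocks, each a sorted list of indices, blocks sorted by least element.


A_3 Cartan matrix, 3 simple roots permuted; ρ=(1,1,1).

λ_j+ρ reflected into Ā_19 (⟨·,θ^∨⟩≤19); 3-tuples as given:

    [1] (4, 4, 2)
    [2] (2, 5, 8)
    [3] (1, 7, 11)
    [4] (4, 4, 2)
    [5] (0, 0, 8)
    [6] (0, 0, 8)
    [7] (2, 5, 8)
    [8] (1, 7, 11)
    [9] (0, 6, 10)
    [10] (0, 3, 13)
    [11] (0, 6, 10)
    [12] (2, 5, 8)
    [13] (1, 7, 11)
    [14] (0, 3, 13)
    [15] (0, 3, 13)
    [16] (0, 6, 10)
    [17] (0, 6, 10)
    [18] (1, 7, 11)
    [19] (0, 6, 10)
    [20] (0, 0, 8)
    [21] (4, 4, 2)
    [22] (4, 4, 2)
    [23] (1, 7, 11)

Linkage partition of the 23 weights (6 classes, p=19):

[[1, 4, 21, 22], [2, 7, 12], [3, 8, 13, 18, 23], [5, 6, 20], [9, 11, 16, 17, 19], [10, 14, 15]]


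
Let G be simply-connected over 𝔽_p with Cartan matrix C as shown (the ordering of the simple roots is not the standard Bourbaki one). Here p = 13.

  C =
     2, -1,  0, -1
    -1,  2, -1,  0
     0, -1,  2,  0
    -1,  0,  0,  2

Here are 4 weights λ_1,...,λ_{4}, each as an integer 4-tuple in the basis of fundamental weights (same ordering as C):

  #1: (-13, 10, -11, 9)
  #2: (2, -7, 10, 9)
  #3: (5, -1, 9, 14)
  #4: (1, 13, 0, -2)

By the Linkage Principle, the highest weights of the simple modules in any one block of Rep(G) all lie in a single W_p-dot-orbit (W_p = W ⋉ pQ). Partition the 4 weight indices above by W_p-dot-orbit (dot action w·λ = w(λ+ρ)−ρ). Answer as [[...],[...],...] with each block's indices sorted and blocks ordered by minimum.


C ↔ A_4 under row/col permutation; |W(A_4)| = 120.

W_13-reps of the 4 weights in Ā_13 (same 4-coord order as C):

    λ_1+ρ ↦ (1, 9, 1, 1)
    λ_2+ρ ↦ (3, 3, 0, 2)
    λ_3+ρ ↦ (3, 3, 0, 2)
    λ_4+ρ ↦ (1, 9, 1, 1)

Grouping the 4 weights by Ā_13-representative: 2 linkage classes.

[[1, 4], [2, 3]]


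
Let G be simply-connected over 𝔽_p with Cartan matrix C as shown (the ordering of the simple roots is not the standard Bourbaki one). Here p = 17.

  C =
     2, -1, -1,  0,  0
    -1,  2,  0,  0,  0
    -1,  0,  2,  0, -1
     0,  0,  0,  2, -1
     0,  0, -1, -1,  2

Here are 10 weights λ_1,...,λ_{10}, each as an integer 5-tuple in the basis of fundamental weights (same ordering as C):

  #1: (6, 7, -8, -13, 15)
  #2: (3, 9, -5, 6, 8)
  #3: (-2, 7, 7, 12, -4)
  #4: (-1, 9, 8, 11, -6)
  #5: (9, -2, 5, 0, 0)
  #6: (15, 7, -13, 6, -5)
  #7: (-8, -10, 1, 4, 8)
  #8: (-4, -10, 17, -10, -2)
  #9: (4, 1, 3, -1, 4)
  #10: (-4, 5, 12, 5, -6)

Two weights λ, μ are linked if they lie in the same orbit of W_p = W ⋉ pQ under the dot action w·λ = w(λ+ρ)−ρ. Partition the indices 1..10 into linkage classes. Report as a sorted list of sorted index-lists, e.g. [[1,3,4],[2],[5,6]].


Dynkin diagram of C (from the 8 off-diagonal −1 entries): A_5.

Folding the 10 weights λ_j+ρ into Ā_17 (reps in the given 5-coord order):

  λ_1 → (0, 1, 4, 2, 3);  λ_2 → (0, 1, 4, 2, 3);  λ_3 → (0, 1, 4, 2, 3);  λ_4 → (0, 1, 4, 2, 3);  λ_5 → (9, 0, 6, 0, 1);  λ_6 → (0, 1, 4, 2, 3);  λ_7 → (5, 2, 4, 0, 5);  λ_8 → (5, 2, 4, 0, 5);  λ_9 → (5, 2, 4, 0, 5);  λ_10 → (3, 3, 5, 1, 5)

Grouping the 10 weights by Ā_17-representative: 4 linkage classes.

[[1, 2, 3, 4, 6], [5], [7, 8, 9], [10]]


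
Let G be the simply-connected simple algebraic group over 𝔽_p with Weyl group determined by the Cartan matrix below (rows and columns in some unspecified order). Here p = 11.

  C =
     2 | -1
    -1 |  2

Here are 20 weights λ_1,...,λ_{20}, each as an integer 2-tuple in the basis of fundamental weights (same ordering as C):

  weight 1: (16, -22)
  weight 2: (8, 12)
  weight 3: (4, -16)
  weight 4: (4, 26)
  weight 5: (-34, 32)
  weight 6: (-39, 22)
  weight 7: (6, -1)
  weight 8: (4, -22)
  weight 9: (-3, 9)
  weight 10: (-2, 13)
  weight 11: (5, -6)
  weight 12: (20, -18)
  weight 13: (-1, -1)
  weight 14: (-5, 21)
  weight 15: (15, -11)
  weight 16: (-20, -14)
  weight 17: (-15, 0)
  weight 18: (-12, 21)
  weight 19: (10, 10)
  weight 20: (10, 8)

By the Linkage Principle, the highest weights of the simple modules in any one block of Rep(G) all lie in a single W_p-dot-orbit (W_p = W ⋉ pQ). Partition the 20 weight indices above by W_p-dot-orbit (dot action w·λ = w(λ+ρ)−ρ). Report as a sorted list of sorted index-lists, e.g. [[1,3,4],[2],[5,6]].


Dynkin diagram of C (from the 2 off-diagonal −1 entries): A_2.

Ā_11 reps of the 20 weights (A_2, coords as presented):

    1: (6, 1)
    2: (2, 0)
    3: (6, 1)
    4: (1, 5)
    5: (0, 0)
    6: (6, 1)
    7: (7, 0)
    8: (1, 5)
    9: (2, 8)
    10: (2, 8)
    11: (1, 5)
    12: (6, 1)
    13: (0, 0)
    14: (7, 0)
    15: (1, 5)
    16: (2, 8)
    17: (2, 8)
    18: (0, 0)
    19: (0, 0)
    20: (2, 0)

The 20 indices split into 6 linkage classes (same alcove rep ⇔ same W_11-dot-orbit):

[[1, 3, 6, 12], [2, 20], [4, 8, 11, 15], [5, 13, 18, 19], [7, 14], [9, 10, 16, 17]]


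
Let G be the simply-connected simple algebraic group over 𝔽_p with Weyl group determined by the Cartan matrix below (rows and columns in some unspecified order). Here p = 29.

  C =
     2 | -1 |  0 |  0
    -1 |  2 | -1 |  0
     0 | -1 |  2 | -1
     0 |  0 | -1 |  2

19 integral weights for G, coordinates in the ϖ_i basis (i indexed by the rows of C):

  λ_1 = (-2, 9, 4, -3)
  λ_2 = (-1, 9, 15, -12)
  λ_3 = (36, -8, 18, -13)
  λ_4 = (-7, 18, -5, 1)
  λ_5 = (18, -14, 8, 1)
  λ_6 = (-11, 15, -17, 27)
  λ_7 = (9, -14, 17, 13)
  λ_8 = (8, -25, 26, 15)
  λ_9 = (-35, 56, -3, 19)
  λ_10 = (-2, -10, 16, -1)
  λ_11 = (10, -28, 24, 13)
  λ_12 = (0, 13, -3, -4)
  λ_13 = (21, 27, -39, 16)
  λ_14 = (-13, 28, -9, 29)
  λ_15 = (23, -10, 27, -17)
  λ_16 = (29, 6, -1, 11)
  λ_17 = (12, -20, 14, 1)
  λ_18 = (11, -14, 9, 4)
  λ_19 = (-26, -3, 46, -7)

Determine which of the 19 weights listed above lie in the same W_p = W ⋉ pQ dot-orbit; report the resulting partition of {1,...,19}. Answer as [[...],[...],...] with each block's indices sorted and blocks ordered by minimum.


A_4 Cartan matrix, 4 simple roots permuted; ρ=(1,1,1,1).

Each λ_j+ρ reduced to Ā_29; 4-tuples below use C's row order:

    λ_1+ρ ↦ (1, 9, 3, 2)
    λ_2+ρ ↦ (0, 10, 5, 11)
    λ_3+ρ ↦ (9, 1, 7, 0)
    λ_4+ρ ↦ (6, 9, 2, 2)
    λ_5+ρ ↦ (6, 9, 2, 2)
    λ_6+ρ ↦ (0, 10, 6, 12)
    λ_7+ρ ↦ (0, 10, 5, 11)
    λ_8+ρ ↦ (1, 9, 3, 2)
    λ_9+ρ ↦ (5, 12, 9, 2)
    λ_10+ρ ↦ (9, 1, 7, 0)
    λ_11+ρ ↦ (6, 9, 2, 2)
    λ_12+ρ ↦ (1, 9, 3, 2)
    λ_13+ρ ↦ (9, 1, 7, 0)
    λ_14+ρ ↦ (9, 1, 7, 0)
    λ_15+ρ ↦ (1, 9, 3, 2)
    λ_16+ρ ↦ (9, 1, 7, 0)
    λ_17+ρ ↦ (6, 9, 2, 2)
    λ_18+ρ ↦ (1, 9, 3, 2)
    λ_19+ρ ↦ (6, 9, 2, 2)

Grouping the 19 weights by Ā_29-representative: 6 linkage classes.

[[1, 8, 12, 15, 18], [2, 7], [3, 10, 13, 14, 16], [4, 5, 11, 17, 19], [6], [9]]


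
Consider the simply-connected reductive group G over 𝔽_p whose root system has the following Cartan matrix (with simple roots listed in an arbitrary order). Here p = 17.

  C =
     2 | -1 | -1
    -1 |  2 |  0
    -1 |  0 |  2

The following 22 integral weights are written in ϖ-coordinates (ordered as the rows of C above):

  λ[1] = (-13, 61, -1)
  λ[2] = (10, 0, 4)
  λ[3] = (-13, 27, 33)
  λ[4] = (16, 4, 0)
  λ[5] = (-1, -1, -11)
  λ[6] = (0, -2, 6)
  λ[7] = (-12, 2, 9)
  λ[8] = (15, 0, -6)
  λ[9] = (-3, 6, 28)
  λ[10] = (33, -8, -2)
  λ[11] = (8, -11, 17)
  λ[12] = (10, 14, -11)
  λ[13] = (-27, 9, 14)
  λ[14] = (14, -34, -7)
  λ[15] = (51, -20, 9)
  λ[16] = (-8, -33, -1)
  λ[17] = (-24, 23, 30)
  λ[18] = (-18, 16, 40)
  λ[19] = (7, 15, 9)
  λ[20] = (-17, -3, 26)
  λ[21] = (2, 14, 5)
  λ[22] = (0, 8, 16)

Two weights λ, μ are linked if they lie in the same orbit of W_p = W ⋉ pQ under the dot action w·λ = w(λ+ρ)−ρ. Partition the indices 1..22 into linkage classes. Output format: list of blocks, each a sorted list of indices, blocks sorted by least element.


Root system A_3: the 3×3 matrix C matches after relabeling.

Ā_17 reps of the 22 weights (A_3, coords as presented):

  λ_1 → (11, 1, 5);  λ_2 → (11, 1, 5);  λ_3 → (11, 1, 5);  λ_4 → (11, 1, 5);  λ_5 → (0, 10, 0);  λ_6 → (0, 1, 7);  λ_7 → (2, 8, 1);  λ_8 → (11, 1, 5);  λ_9 → (10, 2, 0);  λ_10 → (0, 1, 7);  λ_11 → (0, 1, 7);  λ_12 → (1, 6, 1);  λ_13 → (1, 6, 1);  λ_14 → (1, 6, 1);  λ_15 → (1, 6, 1);  λ_16 → (10, 2, 0);  λ_17 → (2, 8, 1);  λ_18 → (0, 10, 0);  λ_19 → (0, 1, 7);  λ_20 → (1, 6, 1);  λ_21 → (2, 8, 1);  λ_22 → (0, 1, 7)

Grouping the 22 weights by Ā_17-representative: 6 linkage classes.

[[1, 2, 3, 4, 8], [5, 18], [6, 10, 11, 19, 22], [7, 17, 21], [9, 16], [12, 13, 14, 15, 20]]


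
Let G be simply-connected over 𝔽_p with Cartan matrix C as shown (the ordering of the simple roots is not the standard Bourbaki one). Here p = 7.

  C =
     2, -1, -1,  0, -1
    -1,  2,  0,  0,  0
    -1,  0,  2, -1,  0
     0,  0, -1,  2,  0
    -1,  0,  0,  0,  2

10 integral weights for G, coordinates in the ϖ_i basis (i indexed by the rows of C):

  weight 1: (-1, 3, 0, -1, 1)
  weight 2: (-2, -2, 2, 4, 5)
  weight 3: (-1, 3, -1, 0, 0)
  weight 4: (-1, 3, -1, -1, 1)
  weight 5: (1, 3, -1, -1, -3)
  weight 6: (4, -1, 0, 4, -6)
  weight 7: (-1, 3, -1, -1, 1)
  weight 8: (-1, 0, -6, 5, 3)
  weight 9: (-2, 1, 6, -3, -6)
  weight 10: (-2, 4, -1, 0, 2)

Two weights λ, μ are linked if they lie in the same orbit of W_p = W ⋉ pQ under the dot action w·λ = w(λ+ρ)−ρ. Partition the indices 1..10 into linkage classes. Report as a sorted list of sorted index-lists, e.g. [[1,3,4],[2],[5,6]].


Type D_5, rank 5, |W|=1920; reorder rows/cols to standard.

W_7-reps of the 10 weights in Ā_7 (same 5-coord order as C):

  λ_1 → (0, 4, 0, 0, 2)
  λ_2 → (0, 4, 0, 1, 1)
  λ_3 → (0, 4, 0, 1, 1)
  λ_4 → (0, 4, 0, 0, 2)
  λ_5 → (0, 4, 0, 0, 2)
  λ_6 → (0, 4, 0, 1, 1)
  λ_7 → (0, 4, 0, 0, 2)
  λ_8 → (0, 4, 0, 1, 1)
  λ_9 → (0, 4, 0, 1, 1)
  λ_10 → (0, 4, 0, 0, 2)

Linkage partition of the 10 weights (2 classes, p=7):

[[1, 4, 5, 7, 10], [2, 3, 6, 8, 9]]


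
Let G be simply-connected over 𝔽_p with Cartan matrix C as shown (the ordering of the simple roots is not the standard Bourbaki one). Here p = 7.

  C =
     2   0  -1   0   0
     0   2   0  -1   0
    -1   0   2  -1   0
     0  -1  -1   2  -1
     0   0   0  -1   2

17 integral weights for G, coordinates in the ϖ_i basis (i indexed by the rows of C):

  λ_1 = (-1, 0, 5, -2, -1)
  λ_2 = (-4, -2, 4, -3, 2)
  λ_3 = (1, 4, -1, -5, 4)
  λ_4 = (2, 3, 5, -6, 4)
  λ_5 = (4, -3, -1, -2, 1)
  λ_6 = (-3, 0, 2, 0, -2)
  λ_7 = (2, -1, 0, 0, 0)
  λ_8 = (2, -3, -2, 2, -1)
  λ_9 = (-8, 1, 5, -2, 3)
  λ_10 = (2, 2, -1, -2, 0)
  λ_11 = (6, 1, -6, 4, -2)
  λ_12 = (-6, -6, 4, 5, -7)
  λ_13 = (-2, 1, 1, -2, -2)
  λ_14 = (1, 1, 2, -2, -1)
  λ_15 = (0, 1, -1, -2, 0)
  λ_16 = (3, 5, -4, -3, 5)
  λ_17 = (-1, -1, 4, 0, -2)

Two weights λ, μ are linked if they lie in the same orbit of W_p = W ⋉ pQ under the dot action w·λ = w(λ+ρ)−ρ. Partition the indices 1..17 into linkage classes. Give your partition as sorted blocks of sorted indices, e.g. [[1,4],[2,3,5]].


Dynkin diagram of C (from the 8 off-diagonal −1 entries): D_5.

Folding the 17 weights λ_j+ρ into Ā_7 (reps in the given 5-coord order):

  λ_1 → (0, 0, 1, 0, 1) · λ_2 → (2, 2, 1, 0, 0) · λ_3 → (2, 1, 1, 0, 1) · λ_4 → (3, 0, 0, 1, 1) · λ_5 → (2, 1, 1, 0, 1) · λ_6 → (2, 1, 1, 0, 1) · λ_7 → (3, 0, 0, 1, 1) · λ_8 → (2, 2, 1, 0, 0) · λ_9 → (2, 2, 1, 0, 0) · λ_10 → (2, 2, 1, 0, 0) · λ_11 → (0, 0, 1, 0, 1) · λ_12 → (0, 0, 1, 0, 1) · λ_13 → (0, 0, 1, 0, 1) · λ_14 → (2, 1, 1, 0, 1) · λ_15 → (0, 1, 1, 0, 0) · λ_16 → (2, 1, 1, 0, 1) · λ_17 → (0, 0, 1, 0, 1)

5 distinct reps among the 17 weights ⇒ 5 W_7-linkage classes:

[[1, 11, 12, 13, 17], [2, 8, 9, 10], [3, 5, 6, 14, 16], [4, 7], [15]]


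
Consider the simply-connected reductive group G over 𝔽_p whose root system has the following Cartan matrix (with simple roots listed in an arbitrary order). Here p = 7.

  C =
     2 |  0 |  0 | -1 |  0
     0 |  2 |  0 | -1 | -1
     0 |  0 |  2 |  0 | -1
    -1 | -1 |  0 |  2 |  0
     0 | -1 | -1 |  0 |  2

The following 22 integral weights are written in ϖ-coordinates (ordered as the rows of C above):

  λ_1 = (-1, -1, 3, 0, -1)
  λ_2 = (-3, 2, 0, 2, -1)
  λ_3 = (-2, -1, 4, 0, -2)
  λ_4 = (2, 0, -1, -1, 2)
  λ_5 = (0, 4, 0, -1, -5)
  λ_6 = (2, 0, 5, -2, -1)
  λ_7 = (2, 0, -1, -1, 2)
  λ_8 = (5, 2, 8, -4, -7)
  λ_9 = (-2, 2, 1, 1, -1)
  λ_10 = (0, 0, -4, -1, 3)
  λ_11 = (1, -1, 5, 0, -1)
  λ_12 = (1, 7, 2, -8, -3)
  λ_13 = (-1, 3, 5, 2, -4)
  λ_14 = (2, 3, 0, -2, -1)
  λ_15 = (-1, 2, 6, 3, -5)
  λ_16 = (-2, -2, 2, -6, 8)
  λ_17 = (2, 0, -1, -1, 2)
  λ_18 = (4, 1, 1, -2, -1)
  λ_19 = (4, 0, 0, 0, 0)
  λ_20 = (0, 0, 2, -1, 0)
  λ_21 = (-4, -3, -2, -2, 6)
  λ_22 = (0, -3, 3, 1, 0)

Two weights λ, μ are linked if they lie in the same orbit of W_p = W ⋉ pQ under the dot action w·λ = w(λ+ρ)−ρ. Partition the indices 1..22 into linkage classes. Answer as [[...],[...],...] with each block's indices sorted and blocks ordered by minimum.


Dynkin diagram of C (from the 8 off-diagonal −1 entries): A_5.

λ_j+ρ reflected into Ā_7 (⟨·,θ^∨⟩≤7); 5-tuples as given:

    1: (0, 0, 4, 1, 0)
    2: (2, 3, 1, 1, 0)
    3: (0, 0, 4, 1, 0)
    4: (3, 1, 0, 0, 3)
    5: (1, 1, 3, 0, 1)
    6: (0, 0, 4, 1, 0)
    7: (3, 1, 0, 0, 3)
    8: (2, 3, 1, 1, 0)
    9: (1, 3, 2, 1, 0)
    10: (1, 1, 3, 0, 1)
    11: (0, 0, 4, 1, 0)
    12: (3, 1, 1, 1, 0)
    13: (3, 1, 0, 0, 3)
    14: (2, 3, 1, 1, 0)
    15: (3, 1, 0, 0, 3)
    16: (3, 1, 1, 1, 0)
    17: (3, 1, 0, 0, 3)
    18: (3, 1, 1, 1, 0)
    19: (3, 1, 1, 1, 0)
    20: (1, 1, 3, 0, 1)
    21: (2, 3, 1, 1, 0)
    22: (1, 1, 3, 0, 1)

These 22 weights hit 6 W_7-dot-orbits; sizes (4, 4, 5, 4, 1, 4):

[[1, 3, 6, 11], [2, 8, 14, 21], [4, 7, 13, 15, 17], [5, 10, 20, 22], [9], [12, 16, 18, 19]]


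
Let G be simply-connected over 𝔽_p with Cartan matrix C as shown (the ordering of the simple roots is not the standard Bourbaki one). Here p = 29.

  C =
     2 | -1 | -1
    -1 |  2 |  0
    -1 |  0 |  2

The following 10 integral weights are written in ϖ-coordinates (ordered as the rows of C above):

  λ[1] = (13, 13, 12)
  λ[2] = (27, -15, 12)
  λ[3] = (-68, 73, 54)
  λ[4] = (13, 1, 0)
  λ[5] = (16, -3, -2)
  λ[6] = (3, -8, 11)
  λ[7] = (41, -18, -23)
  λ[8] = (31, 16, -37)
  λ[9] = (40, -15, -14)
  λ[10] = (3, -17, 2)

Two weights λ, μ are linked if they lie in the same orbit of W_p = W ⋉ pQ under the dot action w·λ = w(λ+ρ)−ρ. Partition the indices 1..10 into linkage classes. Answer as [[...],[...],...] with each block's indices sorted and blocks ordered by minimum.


Cartan matrix: type A_3 (|W|=24); un-permuting the 3 rows.

Each λ_j+ρ reduced to Ā_29; 3-tuples below use C's row order:

    λ_1+ρ ↦ (14, 2, 1)
    λ_2+ρ ↦ (14, 2, 1)
    λ_3+ρ ↦ (3, 4, 9)
    λ_4+ρ ↦ (14, 2, 1)
    λ_5+ρ ↦ (14, 2, 1)
    λ_6+ρ ↦ (3, 4, 9)
    λ_7+ρ ↦ (3, 4, 9)
    λ_8+ρ ↦ (3, 4, 9)
    λ_9+ρ ↦ (14, 2, 1)
    λ_10+ρ ↦ (3, 4, 9)

2 distinct reps among the 10 weights ⇒ 2 W_29-linkage classes:

[[1, 2, 4, 5, 9], [3, 6, 7, 8, 10]]


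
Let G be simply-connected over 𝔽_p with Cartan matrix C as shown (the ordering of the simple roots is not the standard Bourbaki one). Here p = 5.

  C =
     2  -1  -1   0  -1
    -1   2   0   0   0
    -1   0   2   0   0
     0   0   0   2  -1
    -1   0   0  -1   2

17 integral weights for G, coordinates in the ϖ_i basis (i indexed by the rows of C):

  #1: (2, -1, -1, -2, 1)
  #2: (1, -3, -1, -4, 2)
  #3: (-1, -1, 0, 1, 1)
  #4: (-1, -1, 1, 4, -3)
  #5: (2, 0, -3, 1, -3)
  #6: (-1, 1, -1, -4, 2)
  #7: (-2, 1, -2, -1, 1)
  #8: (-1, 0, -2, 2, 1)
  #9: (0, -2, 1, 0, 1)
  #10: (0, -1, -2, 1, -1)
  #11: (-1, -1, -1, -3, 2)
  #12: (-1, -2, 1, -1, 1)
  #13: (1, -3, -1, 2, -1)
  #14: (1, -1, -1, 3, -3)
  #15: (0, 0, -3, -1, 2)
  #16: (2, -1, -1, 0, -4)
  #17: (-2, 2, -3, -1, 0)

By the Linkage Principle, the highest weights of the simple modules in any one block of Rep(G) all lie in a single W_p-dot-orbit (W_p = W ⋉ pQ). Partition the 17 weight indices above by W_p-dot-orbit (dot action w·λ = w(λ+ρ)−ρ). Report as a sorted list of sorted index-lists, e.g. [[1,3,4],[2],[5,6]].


C ↔ D_5 under row/col permutation; |W(D_5)| = 1920.

Alcove-folded reps (p=5, 17 weights, presented ϖ-order):

  λ_1 → (0, 0, 0, 2, 1)
  λ_2 → (0, 2, 0, 3, 0)
  λ_3 → (0, 0, 1, 2, 0)
  λ_4 → (0, 2, 0, 3, 0)
  λ_5 → (1, 0, 1, 0, 1)
  λ_6 → (0, 2, 0, 3, 0)
  λ_7 → (1, 0, 1, 0, 0)
  λ_8 → (0, 0, 0, 2, 1)
  λ_9 → (1, 0, 1, 0, 0)
  λ_10 → (0, 0, 1, 2, 0)
  λ_11 → (0, 0, 0, 2, 1)
  λ_12 → (1, 0, 1, 0, 1)
  λ_13 → (0, 2, 0, 3, 0)
  λ_14 → (0, 0, 0, 2, 1)
  λ_15 → (1, 0, 1, 0, 0)
  λ_16 → (0, 0, 0, 2, 1)
  λ_17 → (0, 0, 1, 2, 0)

Grouping the 17 weights by Ā_5-representative: 5 linkage classes.

[[1, 8, 11, 14, 16], [2, 4, 6, 13], [3, 10, 17], [5, 12], [7, 9, 15]]


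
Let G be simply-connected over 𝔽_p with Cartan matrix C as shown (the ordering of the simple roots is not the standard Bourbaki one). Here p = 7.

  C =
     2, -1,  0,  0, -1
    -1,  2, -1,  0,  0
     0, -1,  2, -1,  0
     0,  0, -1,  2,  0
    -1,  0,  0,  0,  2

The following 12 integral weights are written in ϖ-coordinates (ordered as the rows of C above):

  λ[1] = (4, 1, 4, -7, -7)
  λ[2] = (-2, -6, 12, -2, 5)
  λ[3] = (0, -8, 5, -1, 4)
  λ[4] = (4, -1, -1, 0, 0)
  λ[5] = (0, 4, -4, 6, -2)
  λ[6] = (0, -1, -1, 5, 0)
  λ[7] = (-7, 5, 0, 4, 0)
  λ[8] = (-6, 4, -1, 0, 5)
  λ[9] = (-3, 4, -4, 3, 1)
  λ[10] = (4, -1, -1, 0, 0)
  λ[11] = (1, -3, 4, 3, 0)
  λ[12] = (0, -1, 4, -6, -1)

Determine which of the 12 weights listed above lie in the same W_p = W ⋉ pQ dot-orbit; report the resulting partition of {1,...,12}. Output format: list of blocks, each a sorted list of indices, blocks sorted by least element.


Root system A_5: the 5×5 matrix C matches after relabeling.

Each λ_j+ρ reduced to Ā_7; 5-tuples below use C's row order:

  [1] (1, 0, 1, 0, 0) · [2] (1, 0, 1, 0, 0) · [3] (5, 0, 0, 1, 1) · [4] (5, 0, 0, 1, 1) · [5] (2, 0, 3, 1, 0) · [6] (1, 0, 0, 5, 0) · [7] (1, 0, 1, 0, 0) · [8] (5, 0, 0, 1, 1) · [9] (2, 0, 3, 1, 0) · [10] (5, 0, 0, 1, 1) · [11] (2, 0, 3, 1, 0) · [12] (1, 0, 0, 5, 0)

These 12 weights hit 4 W_7-dot-orbits; sizes (3, 4, 3, 2):

[[1, 2, 7], [3, 4, 8, 10], [5, 9, 11], [6, 12]]


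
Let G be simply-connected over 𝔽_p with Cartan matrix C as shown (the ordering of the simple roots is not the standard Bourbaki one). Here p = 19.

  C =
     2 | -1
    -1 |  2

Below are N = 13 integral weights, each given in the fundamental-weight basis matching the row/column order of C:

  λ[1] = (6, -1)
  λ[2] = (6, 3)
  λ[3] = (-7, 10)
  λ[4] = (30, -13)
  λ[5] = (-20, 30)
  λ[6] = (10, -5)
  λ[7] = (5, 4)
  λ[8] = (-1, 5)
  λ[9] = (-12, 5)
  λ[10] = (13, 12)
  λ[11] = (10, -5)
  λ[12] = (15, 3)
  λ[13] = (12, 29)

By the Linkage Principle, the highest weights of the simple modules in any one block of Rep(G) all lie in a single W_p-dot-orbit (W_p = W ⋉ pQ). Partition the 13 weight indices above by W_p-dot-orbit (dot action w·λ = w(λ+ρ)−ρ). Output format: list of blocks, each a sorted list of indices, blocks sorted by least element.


Cartan matrix: type A_2 (|W|=6); un-permuting the 2 rows.

Alcove-folded reps (p=19, 13 weights, presented ϖ-order):

  λ_1+ρ ↦ (7, 0)
  λ_2+ρ ↦ (7, 4)
  λ_3+ρ ↦ (6, 5)
  λ_4+ρ ↦ (7, 0)
  λ_5+ρ ↦ (7, 0)
  λ_6+ρ ↦ (7, 4)
  λ_7+ρ ↦ (6, 5)
  λ_8+ρ ↦ (0, 6)
  λ_9+ρ ↦ (6, 5)
  λ_10+ρ ↦ (6, 5)
  λ_11+ρ ↦ (7, 4)
  λ_12+ρ ↦ (15, 3)
  λ_13+ρ ↦ (6, 5)

Linkage partition of the 13 weights (5 classes, p=19):

[[1, 4, 5], [2, 6, 11], [3, 7, 9, 10, 13], [8], [12]]


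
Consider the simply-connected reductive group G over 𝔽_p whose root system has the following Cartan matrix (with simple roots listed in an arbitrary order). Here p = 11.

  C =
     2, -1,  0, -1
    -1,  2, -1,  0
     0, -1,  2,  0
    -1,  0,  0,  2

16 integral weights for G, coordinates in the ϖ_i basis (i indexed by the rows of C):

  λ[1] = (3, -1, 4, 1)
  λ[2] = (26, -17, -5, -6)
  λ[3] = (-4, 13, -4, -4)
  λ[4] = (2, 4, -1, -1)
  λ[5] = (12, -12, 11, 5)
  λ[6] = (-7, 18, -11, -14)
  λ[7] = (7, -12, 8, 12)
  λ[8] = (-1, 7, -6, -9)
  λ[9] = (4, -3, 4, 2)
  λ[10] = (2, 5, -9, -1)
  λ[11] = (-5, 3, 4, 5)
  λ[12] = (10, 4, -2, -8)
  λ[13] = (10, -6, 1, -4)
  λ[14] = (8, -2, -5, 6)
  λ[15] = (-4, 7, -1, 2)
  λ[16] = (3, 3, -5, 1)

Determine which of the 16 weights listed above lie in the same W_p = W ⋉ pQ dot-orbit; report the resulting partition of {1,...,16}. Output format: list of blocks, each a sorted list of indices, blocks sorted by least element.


C ↔ A_4 under row/col permutation; |W(A_4)| = 120.

W_11-reps of the 16 weights in Ā_11 (same 4-coord order as C):

    λ_1 → (4, 0, 5, 2)
    λ_2 → (4, 0, 5, 2)
    λ_3 → (3, 5, 0, 0)
    λ_4 → (3, 5, 0, 0)
    λ_5 → (1, 2, 6, 0)
    λ_6 → (1, 2, 6, 0)
    λ_7 → (1, 2, 6, 0)
    λ_8 → (3, 5, 0, 0)
    λ_9 → (3, 2, 3, 3)
    λ_10 → (1, 2, 6, 0)
    λ_11 → (4, 0, 5, 2)
    λ_12 → (4, 0, 4, 2)
    λ_13 → (3, 2, 3, 3)
    λ_14 → (4, 0, 4, 2)
    λ_15 → (3, 5, 0, 0)
    λ_16 → (4, 0, 4, 2)

Linkage partition of the 16 weights (5 classes, p=11):

[[1, 2, 11], [3, 4, 8, 15], [5, 6, 7, 10], [9, 13], [12, 14, 16]]


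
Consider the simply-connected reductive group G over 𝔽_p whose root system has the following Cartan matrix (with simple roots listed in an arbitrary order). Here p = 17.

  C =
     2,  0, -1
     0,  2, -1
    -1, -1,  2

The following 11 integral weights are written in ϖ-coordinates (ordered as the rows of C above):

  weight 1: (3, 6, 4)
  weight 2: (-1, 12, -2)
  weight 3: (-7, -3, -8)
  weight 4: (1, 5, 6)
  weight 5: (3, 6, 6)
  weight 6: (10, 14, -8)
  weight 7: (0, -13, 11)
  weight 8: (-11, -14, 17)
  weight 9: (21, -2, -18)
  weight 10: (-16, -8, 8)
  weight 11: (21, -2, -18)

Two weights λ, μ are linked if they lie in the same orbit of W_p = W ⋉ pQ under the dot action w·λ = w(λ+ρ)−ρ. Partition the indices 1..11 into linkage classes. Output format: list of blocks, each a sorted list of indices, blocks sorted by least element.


Type A_3, rank 3, |W|=24; reorder rows/cols to standard.

Alcove-folded reps (p=17, 11 weights, presented ϖ-order):

    [1] (4, 7, 5)
    [2] (1, 12, 0)
    [3] (2, 6, 7)
    [4] (2, 6, 7)
    [5] (3, 6, 7)
    [6] (2, 6, 7)
    [7] (1, 12, 0)
    [8] (4, 7, 5)
    [9] (1, 12, 0)
    [10] (2, 6, 7)
    [11] (1, 12, 0)

The 11 indices split into 4 linkage classes (same alcove rep ⇔ same W_17-dot-orbit):

[[1, 8], [2, 7, 9, 11], [3, 4, 6, 10], [5]]


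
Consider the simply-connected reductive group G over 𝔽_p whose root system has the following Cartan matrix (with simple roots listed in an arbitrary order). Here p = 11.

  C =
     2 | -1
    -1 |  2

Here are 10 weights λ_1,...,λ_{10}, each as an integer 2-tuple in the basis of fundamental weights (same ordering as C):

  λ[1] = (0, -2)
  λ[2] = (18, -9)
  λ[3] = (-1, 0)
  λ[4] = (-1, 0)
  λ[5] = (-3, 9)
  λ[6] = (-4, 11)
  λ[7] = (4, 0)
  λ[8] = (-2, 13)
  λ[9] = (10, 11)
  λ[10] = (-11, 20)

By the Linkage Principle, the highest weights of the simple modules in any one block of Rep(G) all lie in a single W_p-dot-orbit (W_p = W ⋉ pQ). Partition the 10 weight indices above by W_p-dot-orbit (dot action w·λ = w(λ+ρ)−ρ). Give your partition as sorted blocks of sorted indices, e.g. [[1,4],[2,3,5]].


A_2 Cartan matrix, 2 simple roots permuted; ρ=(1,1).

Each λ_j+ρ reduced to Ā_11; 2-tuples below use C's row order:

    λ_1 → (0, 1)
    λ_2 → (3, 0)
    λ_3 → (0, 1)
    λ_4 → (0, 1)
    λ_5 → (2, 8)
    λ_6 → (2, 8)
    λ_7 → (5, 1)
    λ_8 → (2, 8)
    λ_9 → (0, 1)
    λ_10 → (0, 1)

4 distinct reps among the 10 weights ⇒ 4 W_11-linkage classes:

[[1, 3, 4, 9, 10], [2], [5, 6, 8], [7]]


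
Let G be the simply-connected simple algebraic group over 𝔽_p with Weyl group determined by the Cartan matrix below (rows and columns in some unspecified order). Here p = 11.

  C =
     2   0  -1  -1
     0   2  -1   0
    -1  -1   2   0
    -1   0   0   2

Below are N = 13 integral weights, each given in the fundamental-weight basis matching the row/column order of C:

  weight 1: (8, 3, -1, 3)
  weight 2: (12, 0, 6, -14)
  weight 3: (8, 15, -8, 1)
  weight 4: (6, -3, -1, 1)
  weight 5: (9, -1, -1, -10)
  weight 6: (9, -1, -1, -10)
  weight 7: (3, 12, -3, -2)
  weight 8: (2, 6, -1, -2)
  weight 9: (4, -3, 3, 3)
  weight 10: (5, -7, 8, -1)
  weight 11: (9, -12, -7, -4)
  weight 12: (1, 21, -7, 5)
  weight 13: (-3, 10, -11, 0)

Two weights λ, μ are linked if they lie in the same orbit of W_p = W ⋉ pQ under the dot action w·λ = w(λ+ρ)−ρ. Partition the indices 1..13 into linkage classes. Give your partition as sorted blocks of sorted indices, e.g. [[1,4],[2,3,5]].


A_4 Cartan matrix, 4 simple roots permuted; ρ=(1,1,1,1).

Folding the 13 weights λ_j+ρ into Ā_11 (reps in the given 4-coord order):

    λ_1+ρ ↦ (5, 0, 2, 2)
    λ_2+ρ ↦ (2, 7, 0, 1)
    λ_3+ρ ↦ (5, 0, 2, 2)
    λ_4+ρ ↦ (5, 0, 2, 2)
    λ_5+ρ ↦ (1, 0, 0, 9)
    λ_6+ρ ↦ (1, 0, 0, 9)
    λ_7+ρ ↦ (2, 7, 0, 1)
    λ_8+ρ ↦ (2, 7, 0, 1)
    λ_9+ρ ↦ (5, 0, 2, 2)
    λ_10+ρ ↦ (2, 2, 3, 4)
    λ_11+ρ ↦ (3, 0, 1, 1)
    λ_12+ρ ↦ (2, 2, 3, 4)
    λ_13+ρ ↦ (1, 0, 0, 9)

Partition of {1..13} into 5 W_11-dot-orbits:

[[1, 3, 4, 9], [2, 7, 8], [5, 6, 13], [10, 12], [11]]
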